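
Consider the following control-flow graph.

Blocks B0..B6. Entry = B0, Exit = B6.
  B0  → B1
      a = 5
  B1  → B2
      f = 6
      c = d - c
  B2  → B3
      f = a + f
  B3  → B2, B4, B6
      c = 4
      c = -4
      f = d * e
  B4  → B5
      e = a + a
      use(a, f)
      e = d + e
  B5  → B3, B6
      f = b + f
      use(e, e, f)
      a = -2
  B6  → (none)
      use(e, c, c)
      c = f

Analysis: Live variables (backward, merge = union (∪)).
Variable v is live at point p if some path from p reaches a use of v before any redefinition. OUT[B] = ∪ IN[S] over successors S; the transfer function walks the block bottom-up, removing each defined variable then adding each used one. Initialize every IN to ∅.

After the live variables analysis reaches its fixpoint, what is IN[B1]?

Fixpoint table:
  B0: | IN={b, c, d, e} | OUT={a, b, c, d, e}
  B1: | IN={a, b, c, d, e} | OUT={a, b, d, e, f}
  B2: | IN={a, b, d, e, f} | OUT={a, b, d, e}
  B3: | IN={a, b, d, e} | OUT={a, b, c, d, e, f}
  B4: | IN={a, b, c, d, f} | OUT={b, c, d, e, f}
  B5: | IN={b, c, d, e, f} | OUT={a, b, c, d, e, f}
  B6: | IN={c, e, f} | OUT={}

Merge at B1: OUT[B1] = IN[B2] = {a, b, d, e, f}
Applying B1's transfer function to that OUT value gives IN[B1] (row B1 above).

Answer: {a, b, c, d, e}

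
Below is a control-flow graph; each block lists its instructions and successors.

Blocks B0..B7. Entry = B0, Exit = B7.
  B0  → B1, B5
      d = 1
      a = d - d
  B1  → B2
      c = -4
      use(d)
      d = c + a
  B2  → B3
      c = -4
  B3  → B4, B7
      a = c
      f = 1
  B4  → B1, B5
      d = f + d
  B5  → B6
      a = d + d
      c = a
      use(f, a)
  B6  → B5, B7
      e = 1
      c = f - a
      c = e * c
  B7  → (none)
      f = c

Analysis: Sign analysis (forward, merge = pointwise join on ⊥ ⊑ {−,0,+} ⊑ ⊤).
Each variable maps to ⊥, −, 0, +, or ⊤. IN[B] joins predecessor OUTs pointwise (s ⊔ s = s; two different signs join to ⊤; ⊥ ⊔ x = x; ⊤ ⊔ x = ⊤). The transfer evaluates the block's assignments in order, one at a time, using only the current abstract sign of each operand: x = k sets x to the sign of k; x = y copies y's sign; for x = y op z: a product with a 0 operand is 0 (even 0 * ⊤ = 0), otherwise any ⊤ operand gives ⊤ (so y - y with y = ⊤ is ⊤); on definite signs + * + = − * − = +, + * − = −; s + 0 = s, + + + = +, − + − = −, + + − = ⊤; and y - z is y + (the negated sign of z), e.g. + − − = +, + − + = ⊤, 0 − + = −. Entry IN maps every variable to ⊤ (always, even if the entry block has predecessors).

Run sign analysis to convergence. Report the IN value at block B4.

Answer: {a: -, b: ⊤, c: -, d: ⊤, e: ⊤, f: +}

Derivation:
Fixpoint table:
  B0:   IN=(all ⊤)   OUT={d:+; rest ⊤}
  B1:   IN=(all ⊤)   OUT={c:-; rest ⊤}
  B2:   IN={c:-; rest ⊤}   OUT={c:-; rest ⊤}
  B3:   IN={c:-; rest ⊤}   OUT={a:-, c:-, f:+; rest ⊤}
  B4:   IN={a:-, c:-, f:+; rest ⊤}   OUT={a:-, c:-, f:+; rest ⊤}
  B5:   IN=(all ⊤)   OUT=(all ⊤)
  B6:   IN=(all ⊤)   OUT={e:+; rest ⊤}
  B7:   IN=(all ⊤)   OUT=(all ⊤)

Merge at B4: IN[B4] = OUT[B3] = {a: -, b: ⊤, c: -, d: ⊤, e: ⊤, f: +}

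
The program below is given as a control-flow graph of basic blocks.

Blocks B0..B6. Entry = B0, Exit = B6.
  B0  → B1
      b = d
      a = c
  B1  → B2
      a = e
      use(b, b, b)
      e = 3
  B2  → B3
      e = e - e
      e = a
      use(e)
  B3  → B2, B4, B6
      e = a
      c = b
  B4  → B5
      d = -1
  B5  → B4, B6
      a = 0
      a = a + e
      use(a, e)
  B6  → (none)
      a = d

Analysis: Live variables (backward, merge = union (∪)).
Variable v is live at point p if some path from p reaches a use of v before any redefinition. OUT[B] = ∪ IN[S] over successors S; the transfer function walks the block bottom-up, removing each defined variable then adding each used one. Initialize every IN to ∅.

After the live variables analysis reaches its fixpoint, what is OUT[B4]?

Answer: {d, e}

Working:
Converged values:
  B0:  IN={c, d, e}  OUT={b, d, e}
  B1:  IN={b, d, e}  OUT={a, b, d, e}
  B2:  IN={a, b, d, e}  OUT={a, b, d}
  B3:  IN={a, b, d}  OUT={a, b, d, e}
  B4:  IN={e}  OUT={d, e}
  B5:  IN={d, e}  OUT={d, e}
  B6:  IN={d}  OUT={}

Merge at B4: OUT[B4] = IN[B5] = {d, e}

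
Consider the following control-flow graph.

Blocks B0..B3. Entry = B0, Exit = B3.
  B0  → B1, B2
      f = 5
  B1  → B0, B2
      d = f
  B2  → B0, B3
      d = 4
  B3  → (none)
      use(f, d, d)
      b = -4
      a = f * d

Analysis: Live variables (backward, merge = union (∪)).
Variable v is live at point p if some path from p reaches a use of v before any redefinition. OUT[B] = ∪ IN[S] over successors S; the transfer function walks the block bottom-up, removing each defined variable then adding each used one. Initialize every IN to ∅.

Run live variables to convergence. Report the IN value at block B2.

Converged values:
  B0:  IN={}  OUT={f}
  B1:  IN={f}  OUT={f}
  B2:  IN={f}  OUT={d, f}
  B3:  IN={d, f}  OUT={}

Merge at B2: OUT[B2] = IN[B0] ⊔ IN[B3] = {d, f}
Applying B2's transfer function to that OUT value gives IN[B2] (row B2 above).

Answer: {f}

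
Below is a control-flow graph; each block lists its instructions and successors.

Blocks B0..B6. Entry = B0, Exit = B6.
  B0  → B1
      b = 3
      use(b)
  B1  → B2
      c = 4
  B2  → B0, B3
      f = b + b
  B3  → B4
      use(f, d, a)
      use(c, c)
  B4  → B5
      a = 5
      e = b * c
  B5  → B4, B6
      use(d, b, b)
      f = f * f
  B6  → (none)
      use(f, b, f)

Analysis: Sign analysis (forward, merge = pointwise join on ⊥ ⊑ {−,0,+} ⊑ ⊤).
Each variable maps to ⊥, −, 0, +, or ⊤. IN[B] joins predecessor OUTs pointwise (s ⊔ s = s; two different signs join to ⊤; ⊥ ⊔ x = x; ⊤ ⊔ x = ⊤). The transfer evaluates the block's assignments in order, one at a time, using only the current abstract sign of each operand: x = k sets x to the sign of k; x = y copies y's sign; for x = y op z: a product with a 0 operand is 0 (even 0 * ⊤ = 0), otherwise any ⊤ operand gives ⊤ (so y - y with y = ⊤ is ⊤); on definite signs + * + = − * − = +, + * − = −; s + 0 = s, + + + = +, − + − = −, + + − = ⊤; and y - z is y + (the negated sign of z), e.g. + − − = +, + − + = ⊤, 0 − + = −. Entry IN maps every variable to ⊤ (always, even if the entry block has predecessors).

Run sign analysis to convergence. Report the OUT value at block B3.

Converged values:
  B0:  IN=(all ⊤)  OUT={b:+; rest ⊤}
  B1:  IN={b:+; rest ⊤}  OUT={b:+, c:+; rest ⊤}
  B2:  IN={b:+, c:+; rest ⊤}  OUT={b:+, c:+, f:+; rest ⊤}
  B3:  IN={b:+, c:+, f:+; rest ⊤}  OUT={b:+, c:+, f:+; rest ⊤}
  B4:  IN={b:+, c:+, f:+; rest ⊤}  OUT={a:+, b:+, c:+, e:+, f:+; rest ⊤}
  B5:  IN={a:+, b:+, c:+, e:+, f:+; rest ⊤}  OUT={a:+, b:+, c:+, e:+, f:+; rest ⊤}
  B6:  IN={a:+, b:+, c:+, e:+, f:+; rest ⊤}  OUT={a:+, b:+, c:+, e:+, f:+; rest ⊤}

Merge at B3: IN[B3] = OUT[B2] = {a: ⊤, b: +, c: +, d: ⊤, e: ⊤, f: +}
Applying B3's transfer function to that IN value gives OUT[B3] (row B3 above).

Answer: {a: ⊤, b: +, c: +, d: ⊤, e: ⊤, f: +}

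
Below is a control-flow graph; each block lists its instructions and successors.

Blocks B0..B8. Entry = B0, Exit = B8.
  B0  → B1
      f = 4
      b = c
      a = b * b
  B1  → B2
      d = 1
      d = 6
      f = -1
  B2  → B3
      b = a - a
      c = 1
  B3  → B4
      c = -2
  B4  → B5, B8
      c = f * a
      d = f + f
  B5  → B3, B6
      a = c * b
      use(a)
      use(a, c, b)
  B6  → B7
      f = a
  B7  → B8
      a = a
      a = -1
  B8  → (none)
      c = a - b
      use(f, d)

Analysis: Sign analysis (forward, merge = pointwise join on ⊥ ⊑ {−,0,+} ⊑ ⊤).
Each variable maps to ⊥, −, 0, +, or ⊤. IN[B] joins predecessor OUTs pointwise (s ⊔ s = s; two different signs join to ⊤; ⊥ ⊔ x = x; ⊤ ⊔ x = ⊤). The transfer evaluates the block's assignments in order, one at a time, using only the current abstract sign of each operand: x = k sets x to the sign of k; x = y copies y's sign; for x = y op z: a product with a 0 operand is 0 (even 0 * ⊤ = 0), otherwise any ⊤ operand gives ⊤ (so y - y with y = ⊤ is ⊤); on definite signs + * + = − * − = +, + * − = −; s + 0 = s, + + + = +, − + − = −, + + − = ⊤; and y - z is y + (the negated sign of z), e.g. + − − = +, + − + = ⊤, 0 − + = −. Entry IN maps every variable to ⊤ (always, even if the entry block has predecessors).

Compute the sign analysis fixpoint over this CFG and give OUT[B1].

Fixpoint table:
  B0: | IN=(all ⊤) | OUT={f:+; rest ⊤}
  B1: | IN={f:+; rest ⊤} | OUT={d:+, f:-; rest ⊤}
  B2: | IN={d:+, f:-; rest ⊤} | OUT={c:+, d:+, f:-; rest ⊤}
  B3: | IN={f:-; rest ⊤} | OUT={c:-, f:-; rest ⊤}
  B4: | IN={c:-, f:-; rest ⊤} | OUT={d:-, f:-; rest ⊤}
  B5: | IN={d:-, f:-; rest ⊤} | OUT={d:-, f:-; rest ⊤}
  B6: | IN={d:-, f:-; rest ⊤} | OUT={d:-; rest ⊤}
  B7: | IN={d:-; rest ⊤} | OUT={a:-, d:-; rest ⊤}
  B8: | IN={d:-; rest ⊤} | OUT={d:-; rest ⊤}

Merge at B1: IN[B1] = OUT[B0] = {a: ⊤, b: ⊤, c: ⊤, d: ⊤, e: ⊤, f: +}
Applying B1's transfer function to that IN value gives OUT[B1] (row B1 above).

Answer: {a: ⊤, b: ⊤, c: ⊤, d: +, e: ⊤, f: -}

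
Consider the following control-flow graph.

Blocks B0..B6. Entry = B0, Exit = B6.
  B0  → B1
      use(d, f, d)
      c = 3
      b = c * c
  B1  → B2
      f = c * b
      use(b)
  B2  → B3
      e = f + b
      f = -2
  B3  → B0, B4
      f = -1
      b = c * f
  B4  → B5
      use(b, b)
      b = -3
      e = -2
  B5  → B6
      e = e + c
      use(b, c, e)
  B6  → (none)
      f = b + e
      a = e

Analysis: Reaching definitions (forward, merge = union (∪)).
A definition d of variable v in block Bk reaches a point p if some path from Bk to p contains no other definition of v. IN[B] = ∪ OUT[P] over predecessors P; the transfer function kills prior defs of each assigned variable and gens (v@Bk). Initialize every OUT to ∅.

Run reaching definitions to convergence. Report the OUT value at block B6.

Converged values:
  B0: | IN={b@B3, c@B0, e@B2, f@B3} | OUT={b@B0, c@B0, e@B2, f@B3}
  B1: | IN={b@B0, c@B0, e@B2, f@B3} | OUT={b@B0, c@B0, e@B2, f@B1}
  B2: | IN={b@B0, c@B0, e@B2, f@B1} | OUT={b@B0, c@B0, e@B2, f@B2}
  B3: | IN={b@B0, c@B0, e@B2, f@B2} | OUT={b@B3, c@B0, e@B2, f@B3}
  B4: | IN={b@B3, c@B0, e@B2, f@B3} | OUT={b@B4, c@B0, e@B4, f@B3}
  B5: | IN={b@B4, c@B0, e@B4, f@B3} | OUT={b@B4, c@B0, e@B5, f@B3}
  B6: | IN={b@B4, c@B0, e@B5, f@B3} | OUT={a@B6, b@B4, c@B0, e@B5, f@B6}

Merge at B6: IN[B6] = OUT[B5] = {b@B4, c@B0, e@B5, f@B3}
Applying B6's transfer function to that IN value gives OUT[B6] (row B6 above).

Answer: {a@B6, b@B4, c@B0, e@B5, f@B6}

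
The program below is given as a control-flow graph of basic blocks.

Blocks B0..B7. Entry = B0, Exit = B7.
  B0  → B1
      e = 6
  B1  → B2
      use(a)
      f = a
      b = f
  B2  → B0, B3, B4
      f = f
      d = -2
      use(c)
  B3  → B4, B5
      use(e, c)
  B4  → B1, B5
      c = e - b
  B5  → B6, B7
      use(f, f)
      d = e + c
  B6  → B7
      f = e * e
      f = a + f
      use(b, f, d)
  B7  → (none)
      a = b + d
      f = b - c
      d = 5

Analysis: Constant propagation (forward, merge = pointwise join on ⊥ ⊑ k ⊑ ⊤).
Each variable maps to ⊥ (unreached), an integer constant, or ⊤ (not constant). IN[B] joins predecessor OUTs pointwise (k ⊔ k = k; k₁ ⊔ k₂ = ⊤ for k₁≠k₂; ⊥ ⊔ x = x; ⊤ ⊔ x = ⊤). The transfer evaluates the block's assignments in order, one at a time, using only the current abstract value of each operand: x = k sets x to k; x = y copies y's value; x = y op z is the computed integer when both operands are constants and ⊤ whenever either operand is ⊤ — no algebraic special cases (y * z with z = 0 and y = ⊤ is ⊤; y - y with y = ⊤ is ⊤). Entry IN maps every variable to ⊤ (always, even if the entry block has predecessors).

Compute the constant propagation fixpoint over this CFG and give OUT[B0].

Answer: {a: ⊤, b: ⊤, c: ⊤, d: ⊤, e: 6, f: ⊤}

Working:
Fixpoint table:
  B0: | IN=(all ⊤) | OUT={e:6; rest ⊤}
  B1: | IN={e:6; rest ⊤} | OUT={e:6; rest ⊤}
  B2: | IN={e:6; rest ⊤} | OUT={d:-2, e:6; rest ⊤}
  B3: | IN={d:-2, e:6; rest ⊤} | OUT={d:-2, e:6; rest ⊤}
  B4: | IN={d:-2, e:6; rest ⊤} | OUT={d:-2, e:6; rest ⊤}
  B5: | IN={d:-2, e:6; rest ⊤} | OUT={e:6; rest ⊤}
  B6: | IN={e:6; rest ⊤} | OUT={e:6; rest ⊤}
  B7: | IN={e:6; rest ⊤} | OUT={d:5, e:6; rest ⊤}

Merge at B0 (entry node, so the boundary value (all ⊤) is joined with the incoming edge(s)): IN[B0] = (all ⊤) ⊔ OUT[B2] = {a: ⊤, b: ⊤, c: ⊤, d: ⊤, e: ⊤, f: ⊤}
Applying B0's transfer function to that IN value gives OUT[B0] (row B0 above).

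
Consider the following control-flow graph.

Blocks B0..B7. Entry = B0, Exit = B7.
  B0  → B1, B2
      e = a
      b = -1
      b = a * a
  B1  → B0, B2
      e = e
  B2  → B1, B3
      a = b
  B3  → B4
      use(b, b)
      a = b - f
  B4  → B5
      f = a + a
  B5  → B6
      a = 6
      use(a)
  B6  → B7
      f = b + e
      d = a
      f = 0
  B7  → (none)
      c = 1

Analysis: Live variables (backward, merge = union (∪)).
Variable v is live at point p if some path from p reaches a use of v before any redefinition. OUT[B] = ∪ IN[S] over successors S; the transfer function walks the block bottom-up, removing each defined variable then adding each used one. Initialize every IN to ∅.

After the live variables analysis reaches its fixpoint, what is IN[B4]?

Fixpoint table:
  B0: | IN={a, f} | OUT={a, b, e, f}
  B1: | IN={a, b, e, f} | OUT={a, b, e, f}
  B2: | IN={b, e, f} | OUT={a, b, e, f}
  B3: | IN={b, e, f} | OUT={a, b, e}
  B4: | IN={a, b, e} | OUT={b, e}
  B5: | IN={b, e} | OUT={a, b, e}
  B6: | IN={a, b, e} | OUT={}
  B7: | IN={} | OUT={}

Merge at B4: OUT[B4] = IN[B5] = {b, e}
Applying B4's transfer function to that OUT value gives IN[B4] (row B4 above).

Answer: {a, b, e}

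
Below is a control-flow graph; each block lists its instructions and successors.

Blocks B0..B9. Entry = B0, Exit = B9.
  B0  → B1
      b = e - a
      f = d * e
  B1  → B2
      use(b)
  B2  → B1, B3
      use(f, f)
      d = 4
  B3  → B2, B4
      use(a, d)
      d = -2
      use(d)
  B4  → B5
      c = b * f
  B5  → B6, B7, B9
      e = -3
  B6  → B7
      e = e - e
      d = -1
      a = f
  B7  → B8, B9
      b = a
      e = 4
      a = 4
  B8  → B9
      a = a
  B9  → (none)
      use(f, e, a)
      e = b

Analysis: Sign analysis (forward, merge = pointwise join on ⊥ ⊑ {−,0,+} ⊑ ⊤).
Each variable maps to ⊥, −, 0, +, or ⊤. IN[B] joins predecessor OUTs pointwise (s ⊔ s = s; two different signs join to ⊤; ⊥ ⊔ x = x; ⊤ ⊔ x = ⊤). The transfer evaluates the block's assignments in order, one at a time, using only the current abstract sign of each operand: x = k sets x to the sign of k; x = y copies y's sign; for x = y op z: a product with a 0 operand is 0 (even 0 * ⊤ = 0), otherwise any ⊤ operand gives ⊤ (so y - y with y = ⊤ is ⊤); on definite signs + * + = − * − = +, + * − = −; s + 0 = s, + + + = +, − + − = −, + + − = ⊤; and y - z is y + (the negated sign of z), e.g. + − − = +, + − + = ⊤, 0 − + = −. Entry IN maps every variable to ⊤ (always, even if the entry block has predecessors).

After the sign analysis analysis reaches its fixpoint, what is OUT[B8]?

Answer: {a: +, b: ⊤, c: ⊤, d: -, e: +, f: ⊤}

Trace:
Fixpoint table:
  B0: | IN=(all ⊤) | OUT=(all ⊤)
  B1: | IN=(all ⊤) | OUT=(all ⊤)
  B2: | IN=(all ⊤) | OUT={d:+; rest ⊤}
  B3: | IN={d:+; rest ⊤} | OUT={d:-; rest ⊤}
  B4: | IN={d:-; rest ⊤} | OUT={d:-; rest ⊤}
  B5: | IN={d:-; rest ⊤} | OUT={d:-, e:-; rest ⊤}
  B6: | IN={d:-, e:-; rest ⊤} | OUT={d:-; rest ⊤}
  B7: | IN={d:-; rest ⊤} | OUT={a:+, d:-, e:+; rest ⊤}
  B8: | IN={a:+, d:-, e:+; rest ⊤} | OUT={a:+, d:-, e:+; rest ⊤}
  B9: | IN={d:-; rest ⊤} | OUT={d:-; rest ⊤}

Merge at B8: IN[B8] = OUT[B7] = {a: +, b: ⊤, c: ⊤, d: -, e: +, f: ⊤}
Applying B8's transfer function to that IN value gives OUT[B8] (row B8 above).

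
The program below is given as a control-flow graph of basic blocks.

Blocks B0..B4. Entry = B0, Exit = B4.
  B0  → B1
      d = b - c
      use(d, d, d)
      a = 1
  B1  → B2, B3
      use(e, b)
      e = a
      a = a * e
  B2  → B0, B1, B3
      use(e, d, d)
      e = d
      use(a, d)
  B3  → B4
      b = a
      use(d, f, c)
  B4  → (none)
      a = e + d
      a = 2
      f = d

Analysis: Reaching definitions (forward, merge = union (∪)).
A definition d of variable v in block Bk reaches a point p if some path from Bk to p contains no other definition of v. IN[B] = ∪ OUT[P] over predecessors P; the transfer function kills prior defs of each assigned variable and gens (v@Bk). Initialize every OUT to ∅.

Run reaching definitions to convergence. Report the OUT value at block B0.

Answer: {a@B0, d@B0, e@B2}

Trace:
Per-block solution:
  B0: | IN={a@B1, d@B0, e@B2} | OUT={a@B0, d@B0, e@B2}
  B1: | IN={a@B0, a@B1, d@B0, e@B2} | OUT={a@B1, d@B0, e@B1}
  B2: | IN={a@B1, d@B0, e@B1} | OUT={a@B1, d@B0, e@B2}
  B3: | IN={a@B1, d@B0, e@B1, e@B2} | OUT={a@B1, b@B3, d@B0, e@B1, e@B2}
  B4: | IN={a@B1, b@B3, d@B0, e@B1, e@B2} | OUT={a@B4, b@B3, d@B0, e@B1, e@B2, f@B4}

Merge at B0 (entry node, so the boundary value {} is joined with the incoming edge(s)): IN[B0] = {} ⊔ OUT[B2] = {a@B1, d@B0, e@B2}
Applying B0's transfer function to that IN value gives OUT[B0] (row B0 above).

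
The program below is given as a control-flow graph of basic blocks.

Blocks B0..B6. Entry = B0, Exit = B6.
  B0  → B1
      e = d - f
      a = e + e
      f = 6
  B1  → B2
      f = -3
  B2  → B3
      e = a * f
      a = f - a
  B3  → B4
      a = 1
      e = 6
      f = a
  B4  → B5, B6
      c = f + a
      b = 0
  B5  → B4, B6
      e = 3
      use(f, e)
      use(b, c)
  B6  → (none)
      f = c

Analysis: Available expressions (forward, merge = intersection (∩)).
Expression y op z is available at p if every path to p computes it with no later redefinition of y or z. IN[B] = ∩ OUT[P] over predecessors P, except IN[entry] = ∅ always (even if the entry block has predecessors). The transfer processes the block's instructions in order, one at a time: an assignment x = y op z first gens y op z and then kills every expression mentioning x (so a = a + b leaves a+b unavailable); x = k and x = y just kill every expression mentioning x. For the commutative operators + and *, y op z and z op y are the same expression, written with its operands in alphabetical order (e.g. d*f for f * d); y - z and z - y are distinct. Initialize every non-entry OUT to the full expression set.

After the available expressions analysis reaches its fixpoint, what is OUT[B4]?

Converged values:
  B0:  IN={}  OUT={e+e}
  B1:  IN={e+e}  OUT={e+e}
  B2:  IN={e+e}  OUT={}
  B3:  IN={}  OUT={}
  B4:  IN={}  OUT={a+f}
  B5:  IN={a+f}  OUT={a+f}
  B6:  IN={a+f}  OUT={}

Merge at B4: IN[B4] = OUT[B3] ∩ OUT[B5] = {}
Applying B4's transfer function to that IN value gives OUT[B4] (row B4 above).

Answer: {a+f}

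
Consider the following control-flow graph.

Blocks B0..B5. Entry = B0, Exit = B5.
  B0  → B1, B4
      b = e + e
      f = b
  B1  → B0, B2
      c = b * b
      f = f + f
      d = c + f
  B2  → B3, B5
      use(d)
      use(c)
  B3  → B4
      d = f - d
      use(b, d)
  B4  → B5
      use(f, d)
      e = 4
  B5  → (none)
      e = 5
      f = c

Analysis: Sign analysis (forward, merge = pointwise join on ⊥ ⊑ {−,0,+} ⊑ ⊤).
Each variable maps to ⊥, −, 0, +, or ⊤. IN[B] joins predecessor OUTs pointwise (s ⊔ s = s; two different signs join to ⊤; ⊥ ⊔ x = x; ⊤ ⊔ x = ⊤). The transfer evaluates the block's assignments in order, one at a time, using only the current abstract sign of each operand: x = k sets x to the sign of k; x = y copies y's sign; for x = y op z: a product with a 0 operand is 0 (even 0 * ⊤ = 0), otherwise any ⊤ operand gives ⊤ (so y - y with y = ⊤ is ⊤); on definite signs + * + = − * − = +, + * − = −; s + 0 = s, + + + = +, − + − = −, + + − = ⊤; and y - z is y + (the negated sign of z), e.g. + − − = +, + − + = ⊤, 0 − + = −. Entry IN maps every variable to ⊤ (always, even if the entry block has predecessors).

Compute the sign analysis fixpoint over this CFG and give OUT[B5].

Answer: {a: ⊤, b: ⊤, c: ⊤, d: ⊤, e: +, f: ⊤}

Trace:
Per-block solution:
  B0:   IN=(all ⊤)   OUT=(all ⊤)
  B1:   IN=(all ⊤)   OUT=(all ⊤)
  B2:   IN=(all ⊤)   OUT=(all ⊤)
  B3:   IN=(all ⊤)   OUT=(all ⊤)
  B4:   IN=(all ⊤)   OUT={e:+; rest ⊤}
  B5:   IN=(all ⊤)   OUT={e:+; rest ⊤}

Merge at B5: IN[B5] = OUT[B2] ⊔ OUT[B4] = {a: ⊤, b: ⊤, c: ⊤, d: ⊤, e: ⊤, f: ⊤}
Applying B5's transfer function to that IN value gives OUT[B5] (row B5 above).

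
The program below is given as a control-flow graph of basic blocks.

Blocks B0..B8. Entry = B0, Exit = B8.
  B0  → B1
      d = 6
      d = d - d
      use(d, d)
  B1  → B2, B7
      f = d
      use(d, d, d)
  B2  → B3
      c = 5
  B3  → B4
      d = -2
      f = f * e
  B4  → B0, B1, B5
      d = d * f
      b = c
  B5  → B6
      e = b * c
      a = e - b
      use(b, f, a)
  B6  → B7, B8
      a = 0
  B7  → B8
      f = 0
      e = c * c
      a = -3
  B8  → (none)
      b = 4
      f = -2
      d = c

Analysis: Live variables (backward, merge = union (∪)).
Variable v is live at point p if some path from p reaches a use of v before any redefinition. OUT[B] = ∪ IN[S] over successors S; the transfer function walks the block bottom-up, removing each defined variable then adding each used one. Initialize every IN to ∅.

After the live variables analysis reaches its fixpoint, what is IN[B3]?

Converged values:
  B0:   IN={c, e}   OUT={c, d, e}
  B1:   IN={c, d, e}   OUT={c, e, f}
  B2:   IN={e, f}   OUT={c, e, f}
  B3:   IN={c, e, f}   OUT={c, d, e, f}
  B4:   IN={c, d, e, f}   OUT={b, c, d, e, f}
  B5:   IN={b, c, f}   OUT={c}
  B6:   IN={c}   OUT={c}
  B7:   IN={c}   OUT={c}
  B8:   IN={c}   OUT={}

Merge at B3: OUT[B3] = IN[B4] = {c, d, e, f}
Applying B3's transfer function to that OUT value gives IN[B3] (row B3 above).

Answer: {c, e, f}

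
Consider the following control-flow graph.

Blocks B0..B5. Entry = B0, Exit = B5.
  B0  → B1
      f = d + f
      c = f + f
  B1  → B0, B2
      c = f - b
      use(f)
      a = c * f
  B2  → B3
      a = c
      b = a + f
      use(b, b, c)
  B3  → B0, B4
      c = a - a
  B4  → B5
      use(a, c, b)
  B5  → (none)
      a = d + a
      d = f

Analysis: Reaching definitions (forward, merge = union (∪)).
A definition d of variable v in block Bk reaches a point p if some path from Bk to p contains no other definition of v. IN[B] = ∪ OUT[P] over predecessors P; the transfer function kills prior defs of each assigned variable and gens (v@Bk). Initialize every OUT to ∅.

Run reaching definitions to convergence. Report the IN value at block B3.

Per-block solution:
  B0:  IN={a@B1, a@B2, b@B2, c@B1, c@B3, f@B0}  OUT={a@B1, a@B2, b@B2, c@B0, f@B0}
  B1:  IN={a@B1, a@B2, b@B2, c@B0, f@B0}  OUT={a@B1, b@B2, c@B1, f@B0}
  B2:  IN={a@B1, b@B2, c@B1, f@B0}  OUT={a@B2, b@B2, c@B1, f@B0}
  B3:  IN={a@B2, b@B2, c@B1, f@B0}  OUT={a@B2, b@B2, c@B3, f@B0}
  B4:  IN={a@B2, b@B2, c@B3, f@B0}  OUT={a@B2, b@B2, c@B3, f@B0}
  B5:  IN={a@B2, b@B2, c@B3, f@B0}  OUT={a@B5, b@B2, c@B3, d@B5, f@B0}

Merge at B3: IN[B3] = OUT[B2] = {a@B2, b@B2, c@B1, f@B0}

Answer: {a@B2, b@B2, c@B1, f@B0}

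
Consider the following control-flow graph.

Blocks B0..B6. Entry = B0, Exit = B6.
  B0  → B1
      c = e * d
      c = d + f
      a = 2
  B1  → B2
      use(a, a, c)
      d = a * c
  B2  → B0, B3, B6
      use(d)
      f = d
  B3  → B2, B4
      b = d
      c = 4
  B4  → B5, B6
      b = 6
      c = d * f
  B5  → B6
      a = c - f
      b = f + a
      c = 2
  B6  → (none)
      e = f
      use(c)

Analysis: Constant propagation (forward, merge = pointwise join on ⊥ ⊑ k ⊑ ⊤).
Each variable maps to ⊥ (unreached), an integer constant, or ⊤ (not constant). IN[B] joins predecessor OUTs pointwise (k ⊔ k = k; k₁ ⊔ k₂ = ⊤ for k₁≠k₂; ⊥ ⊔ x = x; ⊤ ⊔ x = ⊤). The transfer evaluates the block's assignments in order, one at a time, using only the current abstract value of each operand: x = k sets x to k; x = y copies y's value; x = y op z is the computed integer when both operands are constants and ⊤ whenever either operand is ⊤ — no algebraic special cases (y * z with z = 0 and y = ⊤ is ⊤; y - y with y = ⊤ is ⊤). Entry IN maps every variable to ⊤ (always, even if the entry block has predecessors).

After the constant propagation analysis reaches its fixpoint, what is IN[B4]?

Per-block solution:
  B0:  IN=(all ⊤)  OUT={a:2; rest ⊤}
  B1:  IN={a:2; rest ⊤}  OUT={a:2; rest ⊤}
  B2:  IN={a:2; rest ⊤}  OUT={a:2; rest ⊤}
  B3:  IN={a:2; rest ⊤}  OUT={a:2, c:4; rest ⊤}
  B4:  IN={a:2, c:4; rest ⊤}  OUT={a:2, b:6; rest ⊤}
  B5:  IN={a:2, b:6; rest ⊤}  OUT={c:2; rest ⊤}
  B6:  IN=(all ⊤)  OUT=(all ⊤)

Merge at B4: IN[B4] = OUT[B3] = {a: 2, b: ⊤, c: 4, d: ⊤, e: ⊤, f: ⊤}

Answer: {a: 2, b: ⊤, c: 4, d: ⊤, e: ⊤, f: ⊤}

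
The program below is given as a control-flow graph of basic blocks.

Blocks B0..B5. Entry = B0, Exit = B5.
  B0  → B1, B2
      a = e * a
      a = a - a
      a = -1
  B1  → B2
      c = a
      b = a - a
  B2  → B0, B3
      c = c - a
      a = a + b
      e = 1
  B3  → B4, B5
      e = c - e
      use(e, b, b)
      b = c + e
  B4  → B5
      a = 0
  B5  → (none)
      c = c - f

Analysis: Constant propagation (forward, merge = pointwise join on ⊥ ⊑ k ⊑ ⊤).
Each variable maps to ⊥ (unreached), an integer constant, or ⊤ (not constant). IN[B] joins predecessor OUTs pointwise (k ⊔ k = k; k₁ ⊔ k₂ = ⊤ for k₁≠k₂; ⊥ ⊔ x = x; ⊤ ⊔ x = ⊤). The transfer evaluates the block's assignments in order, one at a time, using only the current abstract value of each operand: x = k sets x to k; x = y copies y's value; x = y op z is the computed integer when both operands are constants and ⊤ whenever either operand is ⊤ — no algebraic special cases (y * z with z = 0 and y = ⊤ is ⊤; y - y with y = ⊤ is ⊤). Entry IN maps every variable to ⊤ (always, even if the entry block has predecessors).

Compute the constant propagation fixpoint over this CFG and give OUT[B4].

Converged values:
  B0:  IN=(all ⊤)  OUT={a:-1; rest ⊤}
  B1:  IN={a:-1; rest ⊤}  OUT={a:-1, b:0, c:-1; rest ⊤}
  B2:  IN={a:-1; rest ⊤}  OUT={e:1; rest ⊤}
  B3:  IN={e:1; rest ⊤}  OUT=(all ⊤)
  B4:  IN=(all ⊤)  OUT={a:0; rest ⊤}
  B5:  IN=(all ⊤)  OUT=(all ⊤)

Merge at B4: IN[B4] = OUT[B3] = {a: ⊤, b: ⊤, c: ⊤, d: ⊤, e: ⊤, f: ⊤}
Applying B4's transfer function to that IN value gives OUT[B4] (row B4 above).

Answer: {a: 0, b: ⊤, c: ⊤, d: ⊤, e: ⊤, f: ⊤}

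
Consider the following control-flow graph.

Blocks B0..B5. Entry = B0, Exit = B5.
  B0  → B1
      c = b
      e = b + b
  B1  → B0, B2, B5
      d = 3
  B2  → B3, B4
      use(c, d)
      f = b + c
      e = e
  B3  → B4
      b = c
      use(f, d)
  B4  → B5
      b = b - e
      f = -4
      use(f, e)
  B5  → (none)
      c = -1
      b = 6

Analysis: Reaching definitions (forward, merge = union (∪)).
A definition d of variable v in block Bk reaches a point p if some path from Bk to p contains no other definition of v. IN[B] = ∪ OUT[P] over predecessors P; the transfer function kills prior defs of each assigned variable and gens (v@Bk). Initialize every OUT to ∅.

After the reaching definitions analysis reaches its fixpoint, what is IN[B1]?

Answer: {c@B0, d@B1, e@B0}

Working:
Per-block solution:
  B0:   IN={c@B0, d@B1, e@B0}   OUT={c@B0, d@B1, e@B0}
  B1:   IN={c@B0, d@B1, e@B0}   OUT={c@B0, d@B1, e@B0}
  B2:   IN={c@B0, d@B1, e@B0}   OUT={c@B0, d@B1, e@B2, f@B2}
  B3:   IN={c@B0, d@B1, e@B2, f@B2}   OUT={b@B3, c@B0, d@B1, e@B2, f@B2}
  B4:   IN={b@B3, c@B0, d@B1, e@B2, f@B2}   OUT={b@B4, c@B0, d@B1, e@B2, f@B4}
  B5:   IN={b@B4, c@B0, d@B1, e@B0, e@B2, f@B4}   OUT={b@B5, c@B5, d@B1, e@B0, e@B2, f@B4}

Merge at B1: IN[B1] = OUT[B0] = {c@B0, d@B1, e@B0}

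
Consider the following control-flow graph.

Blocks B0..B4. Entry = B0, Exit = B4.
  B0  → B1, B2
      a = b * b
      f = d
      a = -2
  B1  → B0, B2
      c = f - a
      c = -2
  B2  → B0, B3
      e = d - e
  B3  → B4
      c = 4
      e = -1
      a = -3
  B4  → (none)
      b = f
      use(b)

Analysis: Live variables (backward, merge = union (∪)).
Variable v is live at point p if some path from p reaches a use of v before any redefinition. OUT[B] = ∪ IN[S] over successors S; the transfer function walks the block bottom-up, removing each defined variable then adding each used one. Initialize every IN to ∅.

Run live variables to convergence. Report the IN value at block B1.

Fixpoint table:
  B0:  IN={b, d, e}  OUT={a, b, d, e, f}
  B1:  IN={a, b, d, e, f}  OUT={b, d, e, f}
  B2:  IN={b, d, e, f}  OUT={b, d, e, f}
  B3:  IN={f}  OUT={f}
  B4:  IN={f}  OUT={}

Merge at B1: OUT[B1] = IN[B0] ⊔ IN[B2] = {b, d, e, f}
Applying B1's transfer function to that OUT value gives IN[B1] (row B1 above).

Answer: {a, b, d, e, f}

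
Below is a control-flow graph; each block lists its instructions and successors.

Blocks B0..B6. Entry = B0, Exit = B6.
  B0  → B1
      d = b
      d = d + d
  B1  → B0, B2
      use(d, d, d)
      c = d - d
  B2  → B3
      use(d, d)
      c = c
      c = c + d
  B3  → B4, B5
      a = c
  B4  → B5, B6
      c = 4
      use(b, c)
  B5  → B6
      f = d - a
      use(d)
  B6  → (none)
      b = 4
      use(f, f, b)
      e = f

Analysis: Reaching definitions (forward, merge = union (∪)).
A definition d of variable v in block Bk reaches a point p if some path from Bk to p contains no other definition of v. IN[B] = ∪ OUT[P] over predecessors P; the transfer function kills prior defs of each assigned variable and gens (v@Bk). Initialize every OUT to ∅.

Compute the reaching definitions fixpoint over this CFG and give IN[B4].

Answer: {a@B3, c@B2, d@B0}

Derivation:
Fixpoint table:
  B0: | IN={c@B1, d@B0} | OUT={c@B1, d@B0}
  B1: | IN={c@B1, d@B0} | OUT={c@B1, d@B0}
  B2: | IN={c@B1, d@B0} | OUT={c@B2, d@B0}
  B3: | IN={c@B2, d@B0} | OUT={a@B3, c@B2, d@B0}
  B4: | IN={a@B3, c@B2, d@B0} | OUT={a@B3, c@B4, d@B0}
  B5: | IN={a@B3, c@B2, c@B4, d@B0} | OUT={a@B3, c@B2, c@B4, d@B0, f@B5}
  B6: | IN={a@B3, c@B2, c@B4, d@B0, f@B5} | OUT={a@B3, b@B6, c@B2, c@B4, d@B0, e@B6, f@B5}

Merge at B4: IN[B4] = OUT[B3] = {a@B3, c@B2, d@B0}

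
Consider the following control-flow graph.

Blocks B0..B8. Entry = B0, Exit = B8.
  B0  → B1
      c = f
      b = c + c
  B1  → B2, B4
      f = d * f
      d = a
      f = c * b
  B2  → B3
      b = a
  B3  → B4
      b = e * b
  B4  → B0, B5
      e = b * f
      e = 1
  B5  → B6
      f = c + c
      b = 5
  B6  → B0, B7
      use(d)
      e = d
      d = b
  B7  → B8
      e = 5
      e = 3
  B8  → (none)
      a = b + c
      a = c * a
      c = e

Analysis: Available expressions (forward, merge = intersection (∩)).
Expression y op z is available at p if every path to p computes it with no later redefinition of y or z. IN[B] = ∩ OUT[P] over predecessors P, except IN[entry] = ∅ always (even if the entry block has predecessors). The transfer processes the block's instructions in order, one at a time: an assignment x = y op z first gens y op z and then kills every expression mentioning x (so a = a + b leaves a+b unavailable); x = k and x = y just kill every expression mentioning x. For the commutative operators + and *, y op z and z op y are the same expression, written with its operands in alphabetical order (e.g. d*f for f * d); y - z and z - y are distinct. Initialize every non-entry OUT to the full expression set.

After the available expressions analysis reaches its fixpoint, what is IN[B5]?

Answer: {b*f, c+c}

Derivation:
Converged values:
  B0:  IN={}  OUT={c+c}
  B1:  IN={c+c}  OUT={b*c, c+c}
  B2:  IN={b*c, c+c}  OUT={c+c}
  B3:  IN={c+c}  OUT={c+c}
  B4:  IN={c+c}  OUT={b*f, c+c}
  B5:  IN={b*f, c+c}  OUT={c+c}
  B6:  IN={c+c}  OUT={c+c}
  B7:  IN={c+c}  OUT={c+c}
  B8:  IN={c+c}  OUT={}

Merge at B5: IN[B5] = OUT[B4] = {b*f, c+c}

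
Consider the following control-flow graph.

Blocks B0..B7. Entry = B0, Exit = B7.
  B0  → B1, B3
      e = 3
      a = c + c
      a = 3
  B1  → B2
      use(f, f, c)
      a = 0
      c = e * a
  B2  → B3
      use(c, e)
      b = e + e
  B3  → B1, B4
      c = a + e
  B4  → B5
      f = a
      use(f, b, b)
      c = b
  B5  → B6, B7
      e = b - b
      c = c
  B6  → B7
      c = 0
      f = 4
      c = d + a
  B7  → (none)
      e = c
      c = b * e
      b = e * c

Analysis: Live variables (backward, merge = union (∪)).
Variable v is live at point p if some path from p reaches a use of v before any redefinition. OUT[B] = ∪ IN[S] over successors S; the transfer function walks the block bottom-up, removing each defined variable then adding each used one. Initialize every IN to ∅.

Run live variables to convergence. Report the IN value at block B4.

Per-block solution:
  B0: | IN={b, c, d, f} | OUT={a, b, c, d, e, f}
  B1: | IN={c, d, e, f} | OUT={a, c, d, e, f}
  B2: | IN={a, c, d, e, f} | OUT={a, b, d, e, f}
  B3: | IN={a, b, d, e, f} | OUT={a, b, c, d, e, f}
  B4: | IN={a, b, d} | OUT={a, b, c, d}
  B5: | IN={a, b, c, d} | OUT={a, b, c, d}
  B6: | IN={a, b, d} | OUT={b, c}
  B7: | IN={b, c} | OUT={}

Merge at B4: OUT[B4] = IN[B5] = {a, b, c, d}
Applying B4's transfer function to that OUT value gives IN[B4] (row B4 above).

Answer: {a, b, d}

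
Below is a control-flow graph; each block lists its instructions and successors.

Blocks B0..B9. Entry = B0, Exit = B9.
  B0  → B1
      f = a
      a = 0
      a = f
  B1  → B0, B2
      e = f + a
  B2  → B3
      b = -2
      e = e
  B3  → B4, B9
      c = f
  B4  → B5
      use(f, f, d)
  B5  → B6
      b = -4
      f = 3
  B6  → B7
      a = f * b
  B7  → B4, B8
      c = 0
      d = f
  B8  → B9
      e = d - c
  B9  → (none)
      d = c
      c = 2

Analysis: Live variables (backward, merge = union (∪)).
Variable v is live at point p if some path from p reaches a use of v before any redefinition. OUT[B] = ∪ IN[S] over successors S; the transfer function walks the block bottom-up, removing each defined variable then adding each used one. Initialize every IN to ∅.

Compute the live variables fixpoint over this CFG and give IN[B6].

Converged values:
  B0: | IN={a, d} | OUT={a, d, f}
  B1: | IN={a, d, f} | OUT={a, d, e, f}
  B2: | IN={d, e, f} | OUT={d, f}
  B3: | IN={d, f} | OUT={c, d, f}
  B4: | IN={d, f} | OUT={}
  B5: | IN={} | OUT={b, f}
  B6: | IN={b, f} | OUT={f}
  B7: | IN={f} | OUT={c, d, f}
  B8: | IN={c, d} | OUT={c}
  B9: | IN={c} | OUT={}

Merge at B6: OUT[B6] = IN[B7] = {f}
Applying B6's transfer function to that OUT value gives IN[B6] (row B6 above).

Answer: {b, f}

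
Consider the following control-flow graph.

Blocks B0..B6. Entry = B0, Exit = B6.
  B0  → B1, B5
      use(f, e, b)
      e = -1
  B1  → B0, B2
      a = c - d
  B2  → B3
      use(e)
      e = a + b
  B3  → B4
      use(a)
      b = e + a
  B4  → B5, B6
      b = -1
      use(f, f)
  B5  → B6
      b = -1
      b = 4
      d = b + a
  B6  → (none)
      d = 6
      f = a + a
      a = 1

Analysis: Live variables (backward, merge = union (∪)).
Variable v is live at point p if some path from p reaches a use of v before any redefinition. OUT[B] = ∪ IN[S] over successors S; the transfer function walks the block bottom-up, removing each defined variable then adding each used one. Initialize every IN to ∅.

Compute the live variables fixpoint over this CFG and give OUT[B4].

Answer: {a}

Trace:
Converged values:
  B0:  IN={a, b, c, d, e, f}  OUT={a, b, c, d, e, f}
  B1:  IN={b, c, d, e, f}  OUT={a, b, c, d, e, f}
  B2:  IN={a, b, e, f}  OUT={a, e, f}
  B3:  IN={a, e, f}  OUT={a, f}
  B4:  IN={a, f}  OUT={a}
  B5:  IN={a}  OUT={a}
  B6:  IN={a}  OUT={}

Merge at B4: OUT[B4] = IN[B5] ⊔ IN[B6] = {a}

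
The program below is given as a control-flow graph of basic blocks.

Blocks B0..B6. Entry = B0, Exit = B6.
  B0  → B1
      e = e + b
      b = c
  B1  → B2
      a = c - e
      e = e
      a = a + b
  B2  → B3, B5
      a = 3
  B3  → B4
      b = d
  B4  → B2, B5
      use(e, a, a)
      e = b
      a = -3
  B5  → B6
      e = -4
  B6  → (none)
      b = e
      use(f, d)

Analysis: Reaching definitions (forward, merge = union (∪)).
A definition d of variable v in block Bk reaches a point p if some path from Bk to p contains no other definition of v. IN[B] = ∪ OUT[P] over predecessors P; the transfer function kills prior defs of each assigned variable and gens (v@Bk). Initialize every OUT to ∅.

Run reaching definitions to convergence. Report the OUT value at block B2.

Answer: {a@B2, b@B0, b@B3, e@B1, e@B4}

Working:
Converged values:
  B0:  IN={}  OUT={b@B0, e@B0}
  B1:  IN={b@B0, e@B0}  OUT={a@B1, b@B0, e@B1}
  B2:  IN={a@B1, a@B4, b@B0, b@B3, e@B1, e@B4}  OUT={a@B2, b@B0, b@B3, e@B1, e@B4}
  B3:  IN={a@B2, b@B0, b@B3, e@B1, e@B4}  OUT={a@B2, b@B3, e@B1, e@B4}
  B4:  IN={a@B2, b@B3, e@B1, e@B4}  OUT={a@B4, b@B3, e@B4}
  B5:  IN={a@B2, a@B4, b@B0, b@B3, e@B1, e@B4}  OUT={a@B2, a@B4, b@B0, b@B3, e@B5}
  B6:  IN={a@B2, a@B4, b@B0, b@B3, e@B5}  OUT={a@B2, a@B4, b@B6, e@B5}

Merge at B2: IN[B2] = OUT[B1] ⊔ OUT[B4] = {a@B1, a@B4, b@B0, b@B3, e@B1, e@B4}
Applying B2's transfer function to that IN value gives OUT[B2] (row B2 above).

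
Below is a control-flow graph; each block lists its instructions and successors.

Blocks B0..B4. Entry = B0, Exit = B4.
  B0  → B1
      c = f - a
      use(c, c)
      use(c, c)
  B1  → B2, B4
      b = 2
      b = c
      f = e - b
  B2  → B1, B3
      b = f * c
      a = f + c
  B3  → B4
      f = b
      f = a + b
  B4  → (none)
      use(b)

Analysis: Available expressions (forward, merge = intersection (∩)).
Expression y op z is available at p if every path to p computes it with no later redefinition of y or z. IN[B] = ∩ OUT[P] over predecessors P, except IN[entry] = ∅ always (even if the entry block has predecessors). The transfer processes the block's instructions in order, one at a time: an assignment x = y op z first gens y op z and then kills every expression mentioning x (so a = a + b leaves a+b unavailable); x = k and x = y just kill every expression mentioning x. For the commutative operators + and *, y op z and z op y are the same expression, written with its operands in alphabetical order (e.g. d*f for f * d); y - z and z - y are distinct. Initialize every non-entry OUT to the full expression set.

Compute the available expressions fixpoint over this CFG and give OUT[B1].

Answer: {e-b}

Trace:
Converged values:
  B0:  IN={}  OUT={f-a}
  B1:  IN={}  OUT={e-b}
  B2:  IN={e-b}  OUT={c*f, c+f}
  B3:  IN={c*f, c+f}  OUT={a+b}
  B4:  IN={}  OUT={}

Merge at B1: IN[B1] = OUT[B0] ∩ OUT[B2] = {}
Applying B1's transfer function to that IN value gives OUT[B1] (row B1 above).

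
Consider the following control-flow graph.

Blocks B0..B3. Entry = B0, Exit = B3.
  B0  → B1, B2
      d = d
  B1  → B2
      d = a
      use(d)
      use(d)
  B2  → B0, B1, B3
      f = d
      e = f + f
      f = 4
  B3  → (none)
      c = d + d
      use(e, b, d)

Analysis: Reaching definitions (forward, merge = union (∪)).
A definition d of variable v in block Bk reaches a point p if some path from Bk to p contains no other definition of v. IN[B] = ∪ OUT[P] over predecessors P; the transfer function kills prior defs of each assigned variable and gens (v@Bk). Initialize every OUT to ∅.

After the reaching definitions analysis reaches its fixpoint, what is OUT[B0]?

Answer: {d@B0, e@B2, f@B2}

Derivation:
Converged values:
  B0: | IN={d@B0, d@B1, e@B2, f@B2} | OUT={d@B0, e@B2, f@B2}
  B1: | IN={d@B0, d@B1, e@B2, f@B2} | OUT={d@B1, e@B2, f@B2}
  B2: | IN={d@B0, d@B1, e@B2, f@B2} | OUT={d@B0, d@B1, e@B2, f@B2}
  B3: | IN={d@B0, d@B1, e@B2, f@B2} | OUT={c@B3, d@B0, d@B1, e@B2, f@B2}

Merge at B0 (entry node, so the boundary value {} is joined with the incoming edge(s)): IN[B0] = {} ⊔ OUT[B2] = {d@B0, d@B1, e@B2, f@B2}
Applying B0's transfer function to that IN value gives OUT[B0] (row B0 above).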